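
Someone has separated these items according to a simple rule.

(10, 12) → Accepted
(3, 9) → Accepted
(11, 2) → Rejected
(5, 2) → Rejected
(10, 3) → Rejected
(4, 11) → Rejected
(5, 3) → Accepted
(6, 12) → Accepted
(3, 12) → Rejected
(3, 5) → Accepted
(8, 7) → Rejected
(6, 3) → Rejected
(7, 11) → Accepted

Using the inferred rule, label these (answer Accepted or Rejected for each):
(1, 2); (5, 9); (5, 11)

Rejected, Accepted, Accepted

The simplest hypothesis consistent with all the labels is: sum is even.
(1, 2) — 1+2 = 3, hence Rejected.
(5, 9) — 5+9 = 14, hence Accepted.
(5, 11) — 5+11 = 16, hence Accepted.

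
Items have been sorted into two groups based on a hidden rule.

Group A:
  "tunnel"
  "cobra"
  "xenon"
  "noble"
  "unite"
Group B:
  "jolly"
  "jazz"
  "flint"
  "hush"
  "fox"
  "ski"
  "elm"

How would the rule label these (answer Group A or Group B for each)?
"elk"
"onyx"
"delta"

The classifier is using: has ≥ 2 vowels.

Group B, Group B, Group A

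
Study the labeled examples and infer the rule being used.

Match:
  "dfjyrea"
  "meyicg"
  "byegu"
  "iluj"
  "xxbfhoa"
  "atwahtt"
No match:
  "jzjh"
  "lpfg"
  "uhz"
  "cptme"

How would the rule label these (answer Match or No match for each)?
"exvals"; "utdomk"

The rule appears to be: has ≥ 2 vowels.
Match: "exvals", since 2 vowels. Match: "utdomk", since 2 vowels.

Match, Match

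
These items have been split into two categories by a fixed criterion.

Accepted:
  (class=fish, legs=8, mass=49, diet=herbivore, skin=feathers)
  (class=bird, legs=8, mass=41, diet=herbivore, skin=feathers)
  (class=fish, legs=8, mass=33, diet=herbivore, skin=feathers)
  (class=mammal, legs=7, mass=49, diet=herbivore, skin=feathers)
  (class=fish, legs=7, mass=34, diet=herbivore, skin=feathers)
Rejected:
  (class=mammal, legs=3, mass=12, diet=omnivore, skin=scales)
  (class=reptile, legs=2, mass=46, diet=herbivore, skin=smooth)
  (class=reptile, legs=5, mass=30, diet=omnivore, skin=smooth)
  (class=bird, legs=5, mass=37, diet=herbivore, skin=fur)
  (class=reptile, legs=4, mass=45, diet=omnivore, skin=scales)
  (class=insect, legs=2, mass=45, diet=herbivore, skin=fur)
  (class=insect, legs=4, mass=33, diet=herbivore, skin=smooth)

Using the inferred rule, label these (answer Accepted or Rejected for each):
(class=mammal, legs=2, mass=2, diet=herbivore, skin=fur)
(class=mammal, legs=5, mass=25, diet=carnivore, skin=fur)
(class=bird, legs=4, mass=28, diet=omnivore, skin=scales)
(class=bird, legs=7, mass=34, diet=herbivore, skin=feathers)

Rejected, Rejected, Rejected, Accepted

The classifier is using: skin is feathers.
(class=mammal, legs=2, mass=2, diet=herbivore, skin=fur): skin is fur — fails this test, so Rejected.
(class=mammal, legs=5, mass=25, diet=carnivore, skin=fur): skin is fur — fails this test, so Rejected.
(class=bird, legs=4, mass=28, diet=omnivore, skin=scales): skin is scales — fails this test, so Rejected.
(class=bird, legs=7, mass=34, diet=herbivore, skin=feathers): skin is feathers — passes, so Accepted.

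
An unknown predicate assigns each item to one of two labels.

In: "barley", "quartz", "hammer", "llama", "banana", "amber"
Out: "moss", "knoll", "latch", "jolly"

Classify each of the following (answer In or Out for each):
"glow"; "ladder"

Out, In

The common property of the 'In' items is: has ≥ 2 vowels. No 'Out' item has it.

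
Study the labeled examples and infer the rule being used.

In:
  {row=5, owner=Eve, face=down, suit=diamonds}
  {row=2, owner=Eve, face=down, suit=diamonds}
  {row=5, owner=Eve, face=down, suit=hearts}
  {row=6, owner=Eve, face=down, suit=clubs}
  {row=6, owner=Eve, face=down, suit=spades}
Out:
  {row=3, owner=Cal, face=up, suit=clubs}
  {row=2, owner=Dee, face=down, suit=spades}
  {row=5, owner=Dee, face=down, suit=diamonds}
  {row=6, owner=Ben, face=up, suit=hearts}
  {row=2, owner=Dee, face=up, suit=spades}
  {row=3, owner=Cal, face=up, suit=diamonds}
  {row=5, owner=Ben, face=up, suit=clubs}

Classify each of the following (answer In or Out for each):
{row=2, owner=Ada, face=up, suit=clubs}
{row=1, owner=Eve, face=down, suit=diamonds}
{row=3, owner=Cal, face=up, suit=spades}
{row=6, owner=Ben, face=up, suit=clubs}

All 'In' examples share one property — owner is Eve — and every 'Out' example lacks it.
Out: {row=2, owner=Ada, face=up, suit=clubs}, since owner is Ada.
In: {row=1, owner=Eve, face=down, suit=diamonds}, since owner is Eve.
Out: {row=3, owner=Cal, face=up, suit=spades}, since owner is Cal.
Out: {row=6, owner=Ben, face=up, suit=clubs}, since owner is Ben.

Out, In, Out, Out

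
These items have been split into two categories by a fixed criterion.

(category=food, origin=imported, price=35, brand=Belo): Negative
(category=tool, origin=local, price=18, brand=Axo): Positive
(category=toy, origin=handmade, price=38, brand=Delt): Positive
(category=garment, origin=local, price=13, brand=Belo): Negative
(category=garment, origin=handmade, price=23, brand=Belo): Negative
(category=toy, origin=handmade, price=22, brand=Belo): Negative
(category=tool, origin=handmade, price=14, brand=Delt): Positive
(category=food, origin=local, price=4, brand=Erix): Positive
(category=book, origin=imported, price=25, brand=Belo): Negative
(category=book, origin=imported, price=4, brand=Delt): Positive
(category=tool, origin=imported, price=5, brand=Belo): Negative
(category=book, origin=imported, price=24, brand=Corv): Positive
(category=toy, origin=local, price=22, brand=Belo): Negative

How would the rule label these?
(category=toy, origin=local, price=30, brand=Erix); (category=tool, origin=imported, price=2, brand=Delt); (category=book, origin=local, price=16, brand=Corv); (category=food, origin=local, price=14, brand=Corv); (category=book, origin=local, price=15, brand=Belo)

Positive, Positive, Positive, Positive, Negative

The distinguishing property — brand is not Belo — holds for all the 'Positive' cases and none of the 'Negative' cases.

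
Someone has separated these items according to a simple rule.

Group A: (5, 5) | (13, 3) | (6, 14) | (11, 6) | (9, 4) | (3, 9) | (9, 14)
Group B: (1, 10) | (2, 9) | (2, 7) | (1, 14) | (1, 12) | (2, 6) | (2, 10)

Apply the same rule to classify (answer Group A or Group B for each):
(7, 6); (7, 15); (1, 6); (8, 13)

Group A, Group A, Group B, Group A

The common property of the 'Group A' items is: first ≥ 3. No 'Group B' item has it.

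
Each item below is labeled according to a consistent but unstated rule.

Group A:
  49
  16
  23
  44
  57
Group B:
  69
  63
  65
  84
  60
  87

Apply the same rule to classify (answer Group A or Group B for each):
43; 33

Group A, Group A

All 'Group A' examples share one property — at most 57 — and every 'Group B' example lacks it.
43 — 43 ≤ 57, hence Group A.
33 — 33 ≤ 57, hence Group A.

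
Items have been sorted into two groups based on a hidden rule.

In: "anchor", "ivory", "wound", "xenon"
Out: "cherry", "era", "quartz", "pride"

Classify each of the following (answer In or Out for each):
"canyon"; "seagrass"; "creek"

In, Out, Out

All 'In' examples share one property — contains 'o' — and every 'Out' example lacks it.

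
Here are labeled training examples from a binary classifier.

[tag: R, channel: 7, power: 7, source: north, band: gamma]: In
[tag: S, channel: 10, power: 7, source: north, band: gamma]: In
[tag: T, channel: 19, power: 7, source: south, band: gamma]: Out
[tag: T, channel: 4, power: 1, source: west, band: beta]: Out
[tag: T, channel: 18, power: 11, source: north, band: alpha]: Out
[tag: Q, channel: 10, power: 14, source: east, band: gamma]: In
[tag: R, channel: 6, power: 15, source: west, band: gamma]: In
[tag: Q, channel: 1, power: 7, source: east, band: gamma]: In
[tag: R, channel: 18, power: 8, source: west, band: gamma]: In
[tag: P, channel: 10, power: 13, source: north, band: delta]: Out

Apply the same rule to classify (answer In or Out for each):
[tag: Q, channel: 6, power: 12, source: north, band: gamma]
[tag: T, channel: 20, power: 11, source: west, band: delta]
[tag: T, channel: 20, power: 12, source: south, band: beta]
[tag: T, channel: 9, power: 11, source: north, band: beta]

The distinguishing property — band is gamma AND channel ≤ 18 — holds for all the 'In' cases and none of the 'Out' cases.
[tag: Q, channel: 6, power: 12, source: north, band: gamma]: In (band is gamma, channel = 6). [tag: T, channel: 20, power: 11, source: west, band: delta]: Out (band is delta, channel = 20). [tag: T, channel: 20, power: 12, source: south, band: beta]: Out (band is beta, channel = 20). [tag: T, channel: 9, power: 11, source: north, band: beta]: Out (band is beta, channel = 9).

In, Out, Out, Out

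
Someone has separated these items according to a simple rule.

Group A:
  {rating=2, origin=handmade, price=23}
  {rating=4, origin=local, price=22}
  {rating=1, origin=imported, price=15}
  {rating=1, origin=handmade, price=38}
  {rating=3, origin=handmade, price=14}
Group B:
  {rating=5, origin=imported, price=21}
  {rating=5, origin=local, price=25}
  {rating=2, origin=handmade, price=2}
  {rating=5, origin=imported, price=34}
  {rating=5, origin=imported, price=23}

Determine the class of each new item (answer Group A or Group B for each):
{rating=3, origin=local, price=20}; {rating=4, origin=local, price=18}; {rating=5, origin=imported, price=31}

Group A, Group A, Group B

The rule appears to be: price ≥ 14 AND rating ≤ 4.
{rating=3, origin=local, price=20} — price = 20, rating = 3, hence Group A. {rating=4, origin=local, price=18} — price = 18, rating = 4, hence Group A. {rating=5, origin=imported, price=31} — price = 31, rating = 5, hence Group B.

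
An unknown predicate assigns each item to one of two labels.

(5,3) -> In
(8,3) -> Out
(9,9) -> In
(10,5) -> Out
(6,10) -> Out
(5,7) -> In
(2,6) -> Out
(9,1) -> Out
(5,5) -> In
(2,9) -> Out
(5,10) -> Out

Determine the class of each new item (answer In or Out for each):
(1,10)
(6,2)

The common property of the 'In' items is: |first − second| ≤ 2. No 'Out' item has it.
Out: (1,10), since |1−10| = 9.
Out: (6,2), since |6−2| = 4.

Out, Out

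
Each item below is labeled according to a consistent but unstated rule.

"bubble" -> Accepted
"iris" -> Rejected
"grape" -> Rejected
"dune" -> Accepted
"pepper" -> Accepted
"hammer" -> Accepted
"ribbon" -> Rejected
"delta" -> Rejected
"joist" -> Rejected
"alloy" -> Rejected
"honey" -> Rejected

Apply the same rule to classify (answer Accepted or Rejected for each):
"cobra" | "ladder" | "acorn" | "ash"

'Accepted' ⟺ even length AND contains 'e'.
"cobra": Rejected (length 5, no 'e'). "ladder": Accepted (length 6, has 'e'). "acorn": Rejected (length 5, no 'e'). "ash": Rejected (length 3, no 'e').

Rejected, Accepted, Rejected, Rejected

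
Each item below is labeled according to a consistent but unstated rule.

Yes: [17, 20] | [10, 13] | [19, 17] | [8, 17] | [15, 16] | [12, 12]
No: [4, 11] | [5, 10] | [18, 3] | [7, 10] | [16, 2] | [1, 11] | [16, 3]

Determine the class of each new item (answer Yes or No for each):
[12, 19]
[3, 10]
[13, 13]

Yes, No, Yes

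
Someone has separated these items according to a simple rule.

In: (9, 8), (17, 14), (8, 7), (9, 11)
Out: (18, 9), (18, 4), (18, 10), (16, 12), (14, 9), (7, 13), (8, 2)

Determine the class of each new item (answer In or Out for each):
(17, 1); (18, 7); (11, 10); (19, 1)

Out, Out, In, Out

The distinguishing property — |first − second| ≤ 3 — holds for all the 'In' cases and none of the 'Out' cases.
(17, 1) — |17−1| = 16, hence Out.
(18, 7) — |18−7| = 11, hence Out.
(11, 10) — |11−10| = 1, hence In.
(19, 1) — |19−1| = 18, hence Out.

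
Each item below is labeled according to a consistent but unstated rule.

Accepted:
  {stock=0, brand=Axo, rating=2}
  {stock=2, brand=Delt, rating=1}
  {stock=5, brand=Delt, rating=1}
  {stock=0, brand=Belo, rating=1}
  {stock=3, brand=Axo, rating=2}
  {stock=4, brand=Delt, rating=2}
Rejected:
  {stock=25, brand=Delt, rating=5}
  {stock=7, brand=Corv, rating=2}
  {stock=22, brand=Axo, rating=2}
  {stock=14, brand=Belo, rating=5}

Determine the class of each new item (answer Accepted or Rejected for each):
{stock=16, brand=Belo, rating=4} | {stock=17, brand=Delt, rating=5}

Rejected, Rejected

The classifier is using: stock ≤ 5.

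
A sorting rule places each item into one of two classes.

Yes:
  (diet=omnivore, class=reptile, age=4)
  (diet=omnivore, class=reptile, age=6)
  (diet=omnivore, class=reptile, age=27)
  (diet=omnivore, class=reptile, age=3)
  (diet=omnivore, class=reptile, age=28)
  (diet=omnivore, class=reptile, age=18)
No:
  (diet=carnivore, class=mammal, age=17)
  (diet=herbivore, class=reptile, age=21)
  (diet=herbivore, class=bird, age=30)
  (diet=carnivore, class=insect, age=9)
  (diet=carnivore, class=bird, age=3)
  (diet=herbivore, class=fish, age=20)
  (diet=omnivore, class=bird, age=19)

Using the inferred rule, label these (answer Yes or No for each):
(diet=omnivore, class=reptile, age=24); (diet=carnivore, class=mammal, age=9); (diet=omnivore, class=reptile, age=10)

The distinguishing property — diet is omnivore AND class is reptile — holds for all the 'Yes' cases and none of the 'No' cases.
(diet=omnivore, class=reptile, age=24) — diet is omnivore, class is reptile, hence Yes. (diet=carnivore, class=mammal, age=9) — diet is carnivore, class is mammal, hence No. (diet=omnivore, class=reptile, age=10) — diet is omnivore, class is reptile, hence Yes.

Yes, No, Yes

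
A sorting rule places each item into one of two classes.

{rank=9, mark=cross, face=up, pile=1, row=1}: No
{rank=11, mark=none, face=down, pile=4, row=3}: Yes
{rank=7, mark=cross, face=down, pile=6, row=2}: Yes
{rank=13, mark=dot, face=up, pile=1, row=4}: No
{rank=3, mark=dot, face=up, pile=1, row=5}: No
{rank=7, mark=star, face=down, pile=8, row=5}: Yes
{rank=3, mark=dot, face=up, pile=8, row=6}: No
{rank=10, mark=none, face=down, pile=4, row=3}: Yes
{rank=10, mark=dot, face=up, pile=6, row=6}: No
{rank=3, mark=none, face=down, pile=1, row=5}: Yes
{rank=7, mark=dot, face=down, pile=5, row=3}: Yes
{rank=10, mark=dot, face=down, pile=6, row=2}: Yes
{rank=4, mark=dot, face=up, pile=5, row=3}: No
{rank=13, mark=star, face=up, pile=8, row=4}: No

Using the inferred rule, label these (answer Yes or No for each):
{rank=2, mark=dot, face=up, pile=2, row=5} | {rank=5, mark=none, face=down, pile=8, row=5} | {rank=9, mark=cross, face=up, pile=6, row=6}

No, Yes, No

Looking at the examples, the only property every 'Yes' case has and every 'No' case lacks is: face is down.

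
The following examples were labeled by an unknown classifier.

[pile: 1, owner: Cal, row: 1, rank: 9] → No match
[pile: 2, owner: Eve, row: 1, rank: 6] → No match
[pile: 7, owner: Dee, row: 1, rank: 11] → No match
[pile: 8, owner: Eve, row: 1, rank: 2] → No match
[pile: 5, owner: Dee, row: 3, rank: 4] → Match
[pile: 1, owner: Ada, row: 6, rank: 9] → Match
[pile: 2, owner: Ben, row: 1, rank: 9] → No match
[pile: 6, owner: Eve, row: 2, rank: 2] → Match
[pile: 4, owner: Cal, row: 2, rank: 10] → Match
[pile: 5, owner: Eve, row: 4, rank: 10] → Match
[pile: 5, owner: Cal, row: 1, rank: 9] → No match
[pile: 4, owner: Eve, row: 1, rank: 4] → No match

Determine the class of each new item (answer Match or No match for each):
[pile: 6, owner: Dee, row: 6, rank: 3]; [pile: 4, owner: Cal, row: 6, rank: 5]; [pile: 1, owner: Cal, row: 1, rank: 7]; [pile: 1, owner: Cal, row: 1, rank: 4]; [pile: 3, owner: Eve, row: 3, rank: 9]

The classifier is using: row ≥ 2.
[pile: 6, owner: Dee, row: 6, rank: 3]: Match (row = 6). [pile: 4, owner: Cal, row: 6, rank: 5]: Match (row = 6). [pile: 1, owner: Cal, row: 1, rank: 7]: No match (row = 1). [pile: 1, owner: Cal, row: 1, rank: 4]: No match (row = 1). [pile: 3, owner: Eve, row: 3, rank: 9]: Match (row = 3).

Match, Match, No match, No match, Match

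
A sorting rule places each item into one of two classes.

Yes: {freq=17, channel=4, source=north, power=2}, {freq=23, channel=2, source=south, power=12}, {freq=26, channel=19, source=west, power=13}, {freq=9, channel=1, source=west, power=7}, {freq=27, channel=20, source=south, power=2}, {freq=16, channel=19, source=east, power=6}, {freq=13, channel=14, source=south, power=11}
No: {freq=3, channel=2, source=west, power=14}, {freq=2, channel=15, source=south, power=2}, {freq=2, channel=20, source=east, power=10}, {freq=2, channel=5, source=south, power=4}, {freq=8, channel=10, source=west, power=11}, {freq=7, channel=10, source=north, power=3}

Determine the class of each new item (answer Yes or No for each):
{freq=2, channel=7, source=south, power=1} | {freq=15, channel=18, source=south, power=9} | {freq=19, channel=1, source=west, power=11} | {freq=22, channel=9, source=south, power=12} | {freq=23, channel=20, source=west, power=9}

One predicate separates the groups cleanly: freq ≥ 9.

No, Yes, Yes, Yes, Yes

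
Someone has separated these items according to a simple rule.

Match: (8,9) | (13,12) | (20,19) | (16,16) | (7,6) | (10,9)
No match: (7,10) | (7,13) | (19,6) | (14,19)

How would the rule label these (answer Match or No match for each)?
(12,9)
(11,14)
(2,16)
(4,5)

Every 'Match' example satisfies: |first − second| ≤ 1. None of the 'No match' examples do.

No match, No match, No match, Match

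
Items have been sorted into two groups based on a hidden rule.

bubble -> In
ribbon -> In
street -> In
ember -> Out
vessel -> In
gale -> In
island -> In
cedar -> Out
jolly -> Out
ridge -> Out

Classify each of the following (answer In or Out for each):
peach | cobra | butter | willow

Out, Out, In, In

The distinguishing property — even length — holds for all the 'In' cases and none of the 'Out' cases.
peach: length 5, doesn't qualify → Out. cobra: length 5, doesn't qualify → Out. butter: length 6, satisfies this → In. willow: length 6, satisfies this → In.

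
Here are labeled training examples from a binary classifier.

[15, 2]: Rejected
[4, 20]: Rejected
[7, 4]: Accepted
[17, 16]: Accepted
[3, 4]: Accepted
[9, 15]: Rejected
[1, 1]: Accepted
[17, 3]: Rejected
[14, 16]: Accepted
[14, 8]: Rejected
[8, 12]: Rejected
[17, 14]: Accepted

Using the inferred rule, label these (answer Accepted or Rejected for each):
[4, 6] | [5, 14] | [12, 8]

Rule: |first − second| ≤ 3. This holds for each 'Accepted' example and fails for each 'Rejected' one.
[4, 6] → |4−6| = 2 → Accepted. [5, 14] → |5−14| = 9 → Rejected. [12, 8] → |12−8| = 4 → Rejected.

Accepted, Rejected, Rejected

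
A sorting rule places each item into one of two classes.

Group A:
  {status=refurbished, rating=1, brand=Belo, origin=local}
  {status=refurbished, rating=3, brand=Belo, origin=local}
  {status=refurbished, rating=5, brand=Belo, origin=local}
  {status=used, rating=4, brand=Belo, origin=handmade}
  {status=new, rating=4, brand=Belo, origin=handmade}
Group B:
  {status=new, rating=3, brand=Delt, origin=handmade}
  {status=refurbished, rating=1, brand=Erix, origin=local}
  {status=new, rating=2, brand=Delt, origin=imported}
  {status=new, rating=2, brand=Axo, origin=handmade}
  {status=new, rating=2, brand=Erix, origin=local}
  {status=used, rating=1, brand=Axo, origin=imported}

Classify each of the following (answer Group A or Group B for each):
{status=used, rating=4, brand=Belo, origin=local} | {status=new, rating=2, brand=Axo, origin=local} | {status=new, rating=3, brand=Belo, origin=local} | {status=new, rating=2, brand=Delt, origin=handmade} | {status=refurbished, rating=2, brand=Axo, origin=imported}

Group A, Group B, Group A, Group B, Group B

The rule appears to be: brand is Belo.
{status=used, rating=4, brand=Belo, origin=local}: brand is Belo, matches → Group A. {status=new, rating=2, brand=Axo, origin=local}: brand is Axo, does not pass → Group B. {status=new, rating=3, brand=Belo, origin=local}: brand is Belo, matches → Group A. {status=new, rating=2, brand=Delt, origin=handmade}: brand is Delt, does not pass → Group B. {status=refurbished, rating=2, brand=Axo, origin=imported}: brand is Axo, does not pass → Group B.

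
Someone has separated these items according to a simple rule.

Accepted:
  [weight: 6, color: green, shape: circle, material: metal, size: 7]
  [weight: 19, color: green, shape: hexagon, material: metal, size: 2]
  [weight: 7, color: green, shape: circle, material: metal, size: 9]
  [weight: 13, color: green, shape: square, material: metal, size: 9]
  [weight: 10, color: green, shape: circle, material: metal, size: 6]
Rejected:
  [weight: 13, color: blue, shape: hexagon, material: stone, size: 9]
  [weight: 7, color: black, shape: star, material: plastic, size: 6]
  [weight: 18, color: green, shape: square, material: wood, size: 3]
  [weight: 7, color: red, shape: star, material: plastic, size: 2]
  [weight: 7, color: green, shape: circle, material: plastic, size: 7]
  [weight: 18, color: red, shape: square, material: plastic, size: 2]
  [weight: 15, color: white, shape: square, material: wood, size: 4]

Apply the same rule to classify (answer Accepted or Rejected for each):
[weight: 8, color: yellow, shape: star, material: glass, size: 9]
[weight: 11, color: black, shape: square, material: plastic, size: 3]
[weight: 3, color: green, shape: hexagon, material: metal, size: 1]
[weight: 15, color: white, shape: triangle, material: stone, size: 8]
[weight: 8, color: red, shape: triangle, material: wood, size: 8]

Rejected, Rejected, Accepted, Rejected, Rejected

All 'Accepted' examples share one property — material is metal — and every 'Rejected' example lacks it.
[weight: 8, color: yellow, shape: star, material: glass, size: 9]: material is glass — does not satisfy this, so Rejected.
[weight: 11, color: black, shape: square, material: plastic, size: 3]: material is plastic — does not satisfy this, so Rejected.
[weight: 3, color: green, shape: hexagon, material: metal, size: 1]: material is metal — passes, so Accepted.
[weight: 15, color: white, shape: triangle, material: stone, size: 8]: material is stone — does not satisfy this, so Rejected.
[weight: 8, color: red, shape: triangle, material: wood, size: 8]: material is wood — does not satisfy this, so Rejected.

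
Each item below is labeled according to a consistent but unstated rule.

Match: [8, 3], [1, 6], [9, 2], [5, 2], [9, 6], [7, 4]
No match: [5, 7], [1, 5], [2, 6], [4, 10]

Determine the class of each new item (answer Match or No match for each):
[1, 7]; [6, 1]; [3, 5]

The classifier is using: sum is odd.
[1, 7]: 1+7 = 8, does not pass → No match.
[6, 1]: 6+1 = 7, fits → Match.
[3, 5]: 3+5 = 8, does not pass → No match.

No match, Match, No match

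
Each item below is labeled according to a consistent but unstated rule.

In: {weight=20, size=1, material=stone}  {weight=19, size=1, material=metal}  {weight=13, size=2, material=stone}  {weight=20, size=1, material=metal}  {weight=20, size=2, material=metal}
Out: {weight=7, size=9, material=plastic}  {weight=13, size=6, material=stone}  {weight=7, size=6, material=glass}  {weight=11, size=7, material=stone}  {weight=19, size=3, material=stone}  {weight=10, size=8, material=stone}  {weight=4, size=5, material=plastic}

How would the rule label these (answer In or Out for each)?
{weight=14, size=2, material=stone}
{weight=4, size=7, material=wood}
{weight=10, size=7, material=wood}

One predicate separates the groups cleanly: size ≤ 2.

In, Out, Out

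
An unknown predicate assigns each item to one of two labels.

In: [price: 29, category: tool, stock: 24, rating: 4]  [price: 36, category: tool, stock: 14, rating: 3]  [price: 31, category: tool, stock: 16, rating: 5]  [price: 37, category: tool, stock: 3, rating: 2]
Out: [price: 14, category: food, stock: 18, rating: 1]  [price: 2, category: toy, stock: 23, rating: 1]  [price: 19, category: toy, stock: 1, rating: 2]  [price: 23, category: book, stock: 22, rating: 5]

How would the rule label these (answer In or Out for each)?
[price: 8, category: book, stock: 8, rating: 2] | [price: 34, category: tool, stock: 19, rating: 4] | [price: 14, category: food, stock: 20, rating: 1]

Out, In, Out

The simplest hypothesis consistent with all the labels is: category is tool.
[price: 8, category: book, stock: 8, rating: 2]: category is book — doesn't qualify, so Out.
[price: 34, category: tool, stock: 19, rating: 4]: category is tool — satisfies this, so In.
[price: 14, category: food, stock: 20, rating: 1]: category is food — doesn't qualify, so Out.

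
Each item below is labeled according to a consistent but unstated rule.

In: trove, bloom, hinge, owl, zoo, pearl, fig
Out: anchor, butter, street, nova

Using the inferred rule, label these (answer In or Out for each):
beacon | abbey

The classifier is using: odd length.
beacon: length 6 — lacks this property, so Out. abbey: length 5 — qualifies, so In.

Out, In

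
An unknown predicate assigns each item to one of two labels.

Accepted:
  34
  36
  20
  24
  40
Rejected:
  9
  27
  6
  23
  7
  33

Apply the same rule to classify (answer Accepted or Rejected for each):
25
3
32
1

One predicate separates the groups cleanly: even AND at least 7.
25 → 25 is odd, 25 ≥ 7 → Rejected.
3 → 3 is odd, 3 < 7 → Rejected.
32 → 32 is even, 32 ≥ 7 → Accepted.
1 → 1 is odd, 1 < 7 → Rejected.

Rejected, Rejected, Accepted, Rejected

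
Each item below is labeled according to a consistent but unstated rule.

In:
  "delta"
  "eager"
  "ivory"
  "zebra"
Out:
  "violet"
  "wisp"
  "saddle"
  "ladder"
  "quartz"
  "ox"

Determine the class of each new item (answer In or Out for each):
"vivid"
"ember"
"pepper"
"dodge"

In, In, Out, In

The simplest hypothesis consistent with all the labels is: odd length.
"vivid": length 5 — passes, so In.
"ember": length 5 — passes, so In.
"pepper": length 6 — does not pass, so Out.
"dodge": length 5 — passes, so In.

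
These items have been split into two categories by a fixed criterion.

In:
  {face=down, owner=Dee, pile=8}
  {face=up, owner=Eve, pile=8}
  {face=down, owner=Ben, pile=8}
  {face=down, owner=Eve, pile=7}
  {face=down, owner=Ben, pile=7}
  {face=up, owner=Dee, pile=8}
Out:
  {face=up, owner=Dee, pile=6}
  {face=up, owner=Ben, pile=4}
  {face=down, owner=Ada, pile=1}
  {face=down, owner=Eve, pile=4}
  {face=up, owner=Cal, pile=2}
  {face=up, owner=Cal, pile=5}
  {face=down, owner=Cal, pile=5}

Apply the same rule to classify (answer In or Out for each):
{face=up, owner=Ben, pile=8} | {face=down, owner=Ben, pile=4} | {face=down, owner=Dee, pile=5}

In, Out, Out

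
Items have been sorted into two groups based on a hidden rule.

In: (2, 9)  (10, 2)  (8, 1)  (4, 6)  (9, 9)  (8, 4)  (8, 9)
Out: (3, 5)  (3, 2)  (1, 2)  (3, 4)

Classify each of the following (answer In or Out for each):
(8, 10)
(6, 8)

One predicate separates the groups cleanly: sum ≥ 9.

In, In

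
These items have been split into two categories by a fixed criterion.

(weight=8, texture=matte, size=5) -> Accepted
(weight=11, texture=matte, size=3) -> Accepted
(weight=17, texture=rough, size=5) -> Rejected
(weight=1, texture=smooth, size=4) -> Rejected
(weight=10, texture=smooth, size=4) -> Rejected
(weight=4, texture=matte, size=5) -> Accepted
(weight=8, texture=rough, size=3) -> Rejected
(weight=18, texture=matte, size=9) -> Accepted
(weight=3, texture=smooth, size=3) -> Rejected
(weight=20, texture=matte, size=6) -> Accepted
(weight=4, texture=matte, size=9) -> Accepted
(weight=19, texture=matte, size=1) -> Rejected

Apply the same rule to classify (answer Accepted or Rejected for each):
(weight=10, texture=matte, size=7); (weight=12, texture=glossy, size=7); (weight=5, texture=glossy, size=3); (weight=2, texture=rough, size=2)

Accepted, Rejected, Rejected, Rejected

All 'Accepted' examples share one property — texture is matte AND size ≥ 3 — and every 'Rejected' example lacks it.
(weight=10, texture=matte, size=7) → texture is matte, size = 7 → Accepted.
(weight=12, texture=glossy, size=7) → texture is glossy, size = 7 → Rejected.
(weight=5, texture=glossy, size=3) → texture is glossy, size = 3 → Rejected.
(weight=2, texture=rough, size=2) → texture is rough, size = 2 → Rejected.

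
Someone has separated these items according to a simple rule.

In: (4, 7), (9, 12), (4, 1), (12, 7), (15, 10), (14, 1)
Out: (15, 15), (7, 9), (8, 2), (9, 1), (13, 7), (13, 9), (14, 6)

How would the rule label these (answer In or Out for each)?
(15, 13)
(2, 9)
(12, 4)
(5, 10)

Checking candidate rules against both groups, what survives is: sum is odd.
(15, 13): 15+13 = 28, fails the rule → Out.
(2, 9): 2+9 = 11, satisfies this → In.
(12, 4): 12+4 = 16, fails the rule → Out.
(5, 10): 5+10 = 15, satisfies this → In.

Out, In, Out, In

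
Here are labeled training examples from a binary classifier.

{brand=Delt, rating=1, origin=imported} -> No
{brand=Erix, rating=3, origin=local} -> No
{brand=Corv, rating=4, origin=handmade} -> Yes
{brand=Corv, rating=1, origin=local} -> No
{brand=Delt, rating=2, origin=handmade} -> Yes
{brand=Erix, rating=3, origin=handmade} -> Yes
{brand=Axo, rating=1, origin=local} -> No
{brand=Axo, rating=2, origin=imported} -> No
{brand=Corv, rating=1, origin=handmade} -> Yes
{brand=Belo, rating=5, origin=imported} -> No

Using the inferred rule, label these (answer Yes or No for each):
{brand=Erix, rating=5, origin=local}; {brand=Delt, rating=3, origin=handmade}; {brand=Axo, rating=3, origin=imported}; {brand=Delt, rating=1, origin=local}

No, Yes, No, No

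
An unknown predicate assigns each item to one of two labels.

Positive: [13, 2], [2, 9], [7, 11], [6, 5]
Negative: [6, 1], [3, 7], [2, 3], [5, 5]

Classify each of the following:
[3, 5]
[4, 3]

Negative, Negative

'Positive' ⟺ sum ≥ 11.
[3, 5] — 3+5 = 8, hence Negative.
[4, 3] — 4+3 = 7, hence Negative.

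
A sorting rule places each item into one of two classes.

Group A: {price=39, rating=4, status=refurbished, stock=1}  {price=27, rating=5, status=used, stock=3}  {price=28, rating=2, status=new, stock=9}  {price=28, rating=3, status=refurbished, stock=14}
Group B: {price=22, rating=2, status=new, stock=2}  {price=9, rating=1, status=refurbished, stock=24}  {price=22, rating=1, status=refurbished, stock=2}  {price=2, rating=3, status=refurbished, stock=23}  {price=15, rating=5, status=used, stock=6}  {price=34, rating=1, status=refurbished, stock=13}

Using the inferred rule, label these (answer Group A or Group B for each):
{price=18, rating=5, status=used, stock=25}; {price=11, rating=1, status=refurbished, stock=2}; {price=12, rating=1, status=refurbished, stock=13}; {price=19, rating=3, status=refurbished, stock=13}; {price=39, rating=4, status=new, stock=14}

The pattern is that an item is 'Group A' exactly when: rating ≥ 2 AND price ≥ 27.
{price=18, rating=5, status=used, stock=25}: Group B (rating = 5, price = 18). {price=11, rating=1, status=refurbished, stock=2}: Group B (rating = 1, price = 11). {price=12, rating=1, status=refurbished, stock=13}: Group B (rating = 1, price = 12). {price=19, rating=3, status=refurbished, stock=13}: Group B (rating = 3, price = 19). {price=39, rating=4, status=new, stock=14}: Group A (rating = 4, price = 39).

Group B, Group B, Group B, Group B, Group A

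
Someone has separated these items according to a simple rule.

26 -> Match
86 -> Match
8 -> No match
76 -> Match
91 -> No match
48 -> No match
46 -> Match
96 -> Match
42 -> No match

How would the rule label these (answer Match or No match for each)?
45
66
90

No match, Match, No match

A rule that fits every label: ends in digit 6 — true of each 'Match' example, false of each 'No match' one.
45: last digit 5 — lacks this property, so No match.
66: last digit 6 — passes, so Match.
90: last digit 0 — lacks this property, so No match.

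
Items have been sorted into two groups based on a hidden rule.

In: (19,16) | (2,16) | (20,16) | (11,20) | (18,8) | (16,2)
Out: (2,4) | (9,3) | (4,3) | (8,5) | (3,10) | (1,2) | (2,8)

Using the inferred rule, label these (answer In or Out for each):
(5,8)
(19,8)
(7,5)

The distinguishing property — sum ≥ 18 — holds for all the 'In' cases and none of the 'Out' cases.
(5,8): Out (5+8 = 13). (19,8): In (19+8 = 27). (7,5): Out (7+5 = 12).

Out, In, Out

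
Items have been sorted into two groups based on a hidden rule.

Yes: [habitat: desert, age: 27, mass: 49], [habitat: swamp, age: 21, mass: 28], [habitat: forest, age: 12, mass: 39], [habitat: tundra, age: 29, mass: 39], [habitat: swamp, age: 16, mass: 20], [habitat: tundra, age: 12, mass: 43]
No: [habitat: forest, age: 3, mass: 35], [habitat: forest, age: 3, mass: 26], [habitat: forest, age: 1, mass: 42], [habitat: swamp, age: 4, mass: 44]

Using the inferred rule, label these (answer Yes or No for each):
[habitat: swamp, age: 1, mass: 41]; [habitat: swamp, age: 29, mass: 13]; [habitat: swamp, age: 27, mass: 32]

The common property of the 'Yes' items is: age ≥ 12. No 'No' item has it.

No, Yes, Yes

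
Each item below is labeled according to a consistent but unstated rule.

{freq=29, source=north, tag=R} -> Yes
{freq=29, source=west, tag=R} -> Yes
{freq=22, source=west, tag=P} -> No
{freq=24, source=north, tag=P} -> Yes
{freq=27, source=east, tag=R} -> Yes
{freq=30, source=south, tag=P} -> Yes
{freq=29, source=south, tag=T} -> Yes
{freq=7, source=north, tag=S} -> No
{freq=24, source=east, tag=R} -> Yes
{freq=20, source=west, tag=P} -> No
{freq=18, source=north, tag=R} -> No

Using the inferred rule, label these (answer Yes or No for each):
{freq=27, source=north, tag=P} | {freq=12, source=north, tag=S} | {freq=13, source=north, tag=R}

Yes, No, No

Rule: freq ≥ 24. This holds for each 'Yes' example and fails for each 'No' one.
{freq=27, source=north, tag=P}: freq = 27 — qualifies, so Yes. {freq=12, source=north, tag=S}: freq = 12 — does not satisfy this, so No. {freq=13, source=north, tag=R}: freq = 13 — does not satisfy this, so No.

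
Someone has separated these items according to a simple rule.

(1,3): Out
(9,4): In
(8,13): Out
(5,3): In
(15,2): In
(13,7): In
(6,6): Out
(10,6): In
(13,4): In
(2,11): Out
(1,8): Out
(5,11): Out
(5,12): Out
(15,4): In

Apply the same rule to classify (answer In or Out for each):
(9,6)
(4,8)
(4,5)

In, Out, Out

The rule appears to be: first > second.
(9,6) → 9 > 6 → In. (4,8) → 4 < 8 → Out. (4,5) → 4 < 5 → Out.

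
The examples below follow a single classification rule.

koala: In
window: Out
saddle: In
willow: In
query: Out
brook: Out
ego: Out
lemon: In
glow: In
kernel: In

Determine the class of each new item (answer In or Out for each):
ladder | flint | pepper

'In' ⟺ contains 'l'.
ladder — has 'l', hence In. flint — has 'l', hence In. pepper — no 'l', hence Out.

In, In, Out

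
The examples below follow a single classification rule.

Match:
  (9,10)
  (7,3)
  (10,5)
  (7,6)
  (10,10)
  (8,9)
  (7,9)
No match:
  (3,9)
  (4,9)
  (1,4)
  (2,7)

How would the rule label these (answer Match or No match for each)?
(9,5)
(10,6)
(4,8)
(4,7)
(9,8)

All 'Match' examples share one property — first ≥ 5 — and every 'No match' example lacks it.
(9,5) → first 9 → Match.
(10,6) → first 10 → Match.
(4,8) → first 4 → No match.
(4,7) → first 4 → No match.
(9,8) → first 9 → Match.

Match, Match, No match, No match, Match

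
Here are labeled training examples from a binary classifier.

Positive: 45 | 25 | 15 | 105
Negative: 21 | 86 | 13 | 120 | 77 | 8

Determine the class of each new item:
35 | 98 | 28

Positive, Negative, Negative

A rule that fits every label: ends in digit 5 — true of each 'Positive' example, false of each 'Negative' one.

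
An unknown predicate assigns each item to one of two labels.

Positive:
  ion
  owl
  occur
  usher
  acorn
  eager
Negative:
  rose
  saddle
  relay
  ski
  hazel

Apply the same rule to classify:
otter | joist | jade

Positive, Negative, Negative

The distinguishing property — starts with a vowel — holds for all the 'Positive' cases and none of the 'Negative' cases.
otter: starts with 'o' — passes, so Positive. joist: starts with 'j' — does not pass, so Negative. jade: starts with 'j' — does not pass, so Negative.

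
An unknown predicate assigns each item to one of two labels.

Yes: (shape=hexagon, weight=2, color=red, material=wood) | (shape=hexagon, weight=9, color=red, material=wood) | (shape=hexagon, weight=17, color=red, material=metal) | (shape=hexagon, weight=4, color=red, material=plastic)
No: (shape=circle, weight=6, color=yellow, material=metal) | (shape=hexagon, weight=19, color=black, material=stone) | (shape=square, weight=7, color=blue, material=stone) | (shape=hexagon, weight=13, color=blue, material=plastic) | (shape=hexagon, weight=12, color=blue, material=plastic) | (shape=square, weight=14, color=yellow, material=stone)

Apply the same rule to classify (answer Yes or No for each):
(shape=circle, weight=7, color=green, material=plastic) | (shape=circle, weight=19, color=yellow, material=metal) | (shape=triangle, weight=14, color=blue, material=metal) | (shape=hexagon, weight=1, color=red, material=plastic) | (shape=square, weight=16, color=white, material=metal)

The common property of the 'Yes' items is: color is red. No 'No' item has it.
(shape=circle, weight=7, color=green, material=plastic): color is green — does not fit, so No.
(shape=circle, weight=19, color=yellow, material=metal): color is yellow — does not fit, so No.
(shape=triangle, weight=14, color=blue, material=metal): color is blue — does not fit, so No.
(shape=hexagon, weight=1, color=red, material=plastic): color is red — meets the rule, so Yes.
(shape=square, weight=16, color=white, material=metal): color is white — does not fit, so No.

No, No, No, Yes, No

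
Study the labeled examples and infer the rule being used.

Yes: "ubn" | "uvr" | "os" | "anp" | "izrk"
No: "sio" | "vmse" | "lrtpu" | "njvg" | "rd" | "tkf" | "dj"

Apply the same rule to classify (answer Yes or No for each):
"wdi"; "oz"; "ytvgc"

A rule that fits every label: starts with a vowel — true of each 'Yes' example, false of each 'No' one.
"wdi": starts with 'w' — doesn't qualify, so No.
"oz": starts with 'o' — has this property, so Yes.
"ytvgc": starts with 'y' — doesn't qualify, so No.

No, Yes, No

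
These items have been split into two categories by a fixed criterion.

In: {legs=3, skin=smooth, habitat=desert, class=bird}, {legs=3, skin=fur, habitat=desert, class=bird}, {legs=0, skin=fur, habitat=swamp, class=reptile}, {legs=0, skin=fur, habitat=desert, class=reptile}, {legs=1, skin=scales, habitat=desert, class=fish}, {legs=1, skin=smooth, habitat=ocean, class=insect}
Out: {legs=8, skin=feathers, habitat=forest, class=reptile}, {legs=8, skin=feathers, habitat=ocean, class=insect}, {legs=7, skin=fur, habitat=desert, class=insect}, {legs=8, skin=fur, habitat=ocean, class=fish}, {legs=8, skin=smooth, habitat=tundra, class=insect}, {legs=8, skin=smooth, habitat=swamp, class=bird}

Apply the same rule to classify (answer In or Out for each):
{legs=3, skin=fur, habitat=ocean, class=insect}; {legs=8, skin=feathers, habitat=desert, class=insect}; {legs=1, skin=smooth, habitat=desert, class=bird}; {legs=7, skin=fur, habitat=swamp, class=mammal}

In, Out, In, Out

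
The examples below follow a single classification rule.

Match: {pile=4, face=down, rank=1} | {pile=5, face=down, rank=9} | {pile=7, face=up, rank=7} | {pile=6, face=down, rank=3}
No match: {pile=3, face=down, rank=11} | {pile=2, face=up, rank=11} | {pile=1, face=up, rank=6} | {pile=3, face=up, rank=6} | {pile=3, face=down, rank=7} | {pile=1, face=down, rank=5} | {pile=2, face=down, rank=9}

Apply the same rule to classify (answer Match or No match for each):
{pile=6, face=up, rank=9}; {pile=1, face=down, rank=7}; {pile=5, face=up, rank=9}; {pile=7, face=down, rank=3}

Match, No match, Match, Match

A rule that fits every label: pile ≥ 4 — true of each 'Match' example, false of each 'No match' one.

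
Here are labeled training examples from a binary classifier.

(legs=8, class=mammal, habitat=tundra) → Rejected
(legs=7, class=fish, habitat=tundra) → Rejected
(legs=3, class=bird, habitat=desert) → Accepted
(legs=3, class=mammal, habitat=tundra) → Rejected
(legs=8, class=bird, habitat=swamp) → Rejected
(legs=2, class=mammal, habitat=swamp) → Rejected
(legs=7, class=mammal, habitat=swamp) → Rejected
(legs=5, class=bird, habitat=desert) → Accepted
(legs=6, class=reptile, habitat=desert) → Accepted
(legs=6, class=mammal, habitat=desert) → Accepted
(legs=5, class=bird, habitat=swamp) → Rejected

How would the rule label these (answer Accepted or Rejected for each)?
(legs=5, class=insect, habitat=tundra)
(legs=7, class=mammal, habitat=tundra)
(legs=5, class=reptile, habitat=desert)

The classifier is using: habitat is desert.
Rejected: (legs=5, class=insect, habitat=tundra), since habitat is tundra. Rejected: (legs=7, class=mammal, habitat=tundra), since habitat is tundra. Accepted: (legs=5, class=reptile, habitat=desert), since habitat is desert.

Rejected, Rejected, Accepted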